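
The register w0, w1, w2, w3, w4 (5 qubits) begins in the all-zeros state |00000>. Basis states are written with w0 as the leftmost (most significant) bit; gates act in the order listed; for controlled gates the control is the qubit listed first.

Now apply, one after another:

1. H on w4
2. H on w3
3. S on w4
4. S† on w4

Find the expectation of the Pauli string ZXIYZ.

In the final state, ZXIYZ has expectation 0. Key observation: the block from step 3 through step 4 cancels to the identity and can be dropped.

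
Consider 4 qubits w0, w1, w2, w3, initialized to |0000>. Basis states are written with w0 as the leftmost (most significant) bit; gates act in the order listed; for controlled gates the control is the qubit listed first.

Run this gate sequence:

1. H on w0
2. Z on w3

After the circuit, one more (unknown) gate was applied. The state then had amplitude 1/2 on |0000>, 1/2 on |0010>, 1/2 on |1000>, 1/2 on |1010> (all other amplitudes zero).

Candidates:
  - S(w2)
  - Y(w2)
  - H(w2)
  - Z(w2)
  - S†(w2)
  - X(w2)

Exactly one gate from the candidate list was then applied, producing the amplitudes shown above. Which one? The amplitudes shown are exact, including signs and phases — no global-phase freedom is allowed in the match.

The unique candidate consistent with the amplitudes is H(w2).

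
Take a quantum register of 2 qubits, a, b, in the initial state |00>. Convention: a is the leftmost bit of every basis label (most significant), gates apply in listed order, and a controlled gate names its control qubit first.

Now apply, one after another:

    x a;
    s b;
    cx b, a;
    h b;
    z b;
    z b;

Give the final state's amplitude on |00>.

|00> carries amplitude 0 in the final state.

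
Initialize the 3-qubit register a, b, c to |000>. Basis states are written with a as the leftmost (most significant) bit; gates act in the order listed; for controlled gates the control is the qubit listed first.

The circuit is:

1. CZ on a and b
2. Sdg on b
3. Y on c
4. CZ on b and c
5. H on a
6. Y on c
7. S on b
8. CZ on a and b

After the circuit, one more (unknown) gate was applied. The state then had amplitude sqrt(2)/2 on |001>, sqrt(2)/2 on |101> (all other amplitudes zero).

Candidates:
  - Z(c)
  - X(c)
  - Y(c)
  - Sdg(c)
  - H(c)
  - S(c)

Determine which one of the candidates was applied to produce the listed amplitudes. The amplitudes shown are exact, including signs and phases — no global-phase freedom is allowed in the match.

The unique candidate consistent with the amplitudes is X(c).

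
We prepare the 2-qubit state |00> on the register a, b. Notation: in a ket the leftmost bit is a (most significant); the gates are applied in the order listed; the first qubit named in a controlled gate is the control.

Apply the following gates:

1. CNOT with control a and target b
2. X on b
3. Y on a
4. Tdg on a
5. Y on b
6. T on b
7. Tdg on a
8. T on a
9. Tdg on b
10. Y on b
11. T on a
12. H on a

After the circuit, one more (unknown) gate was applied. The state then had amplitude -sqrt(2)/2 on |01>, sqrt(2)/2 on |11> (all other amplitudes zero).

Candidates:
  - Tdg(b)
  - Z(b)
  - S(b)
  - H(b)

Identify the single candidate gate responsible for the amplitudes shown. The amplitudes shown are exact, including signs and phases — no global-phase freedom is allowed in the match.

The applied gate was S(b).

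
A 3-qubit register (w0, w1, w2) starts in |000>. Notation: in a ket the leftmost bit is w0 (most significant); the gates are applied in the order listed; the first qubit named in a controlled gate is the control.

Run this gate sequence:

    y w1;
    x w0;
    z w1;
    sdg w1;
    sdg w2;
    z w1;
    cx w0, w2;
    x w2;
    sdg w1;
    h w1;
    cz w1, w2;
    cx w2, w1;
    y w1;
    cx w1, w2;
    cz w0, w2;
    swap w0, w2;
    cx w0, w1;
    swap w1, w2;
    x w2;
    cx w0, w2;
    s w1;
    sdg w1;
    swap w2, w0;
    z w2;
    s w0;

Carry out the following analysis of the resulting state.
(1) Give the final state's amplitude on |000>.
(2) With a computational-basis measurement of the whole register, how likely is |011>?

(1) The final state's coefficient on |000> equals 0.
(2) Outcome |011> occurs with probability 1/2.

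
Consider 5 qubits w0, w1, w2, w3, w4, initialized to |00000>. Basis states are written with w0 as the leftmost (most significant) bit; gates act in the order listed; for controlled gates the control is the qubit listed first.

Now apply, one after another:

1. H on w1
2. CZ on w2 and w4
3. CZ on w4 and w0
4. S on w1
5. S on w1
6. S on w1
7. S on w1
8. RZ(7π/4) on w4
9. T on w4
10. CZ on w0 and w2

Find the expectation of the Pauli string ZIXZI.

In the final state, ZIXZI has expectation 0. Key observation: steps 4-7 multiply out to the identity, so the circuit reduces to the remaining gates.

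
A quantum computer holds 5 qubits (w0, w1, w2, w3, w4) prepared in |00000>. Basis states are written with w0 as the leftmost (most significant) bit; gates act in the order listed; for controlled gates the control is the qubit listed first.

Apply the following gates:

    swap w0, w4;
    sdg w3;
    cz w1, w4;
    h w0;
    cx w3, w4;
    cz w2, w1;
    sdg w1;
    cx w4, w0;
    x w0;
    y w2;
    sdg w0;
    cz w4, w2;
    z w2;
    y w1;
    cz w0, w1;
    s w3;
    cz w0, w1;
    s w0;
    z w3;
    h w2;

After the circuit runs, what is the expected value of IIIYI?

The expectation value of IIIYI is 0.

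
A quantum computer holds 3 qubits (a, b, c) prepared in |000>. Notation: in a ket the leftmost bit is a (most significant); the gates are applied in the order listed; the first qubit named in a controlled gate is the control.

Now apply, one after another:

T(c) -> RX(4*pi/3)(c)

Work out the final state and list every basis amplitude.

The resulting statevector has amplitude -1/2 on |000>, -sqrt(3)*I/2 on |001>, and 0 on every other basis state.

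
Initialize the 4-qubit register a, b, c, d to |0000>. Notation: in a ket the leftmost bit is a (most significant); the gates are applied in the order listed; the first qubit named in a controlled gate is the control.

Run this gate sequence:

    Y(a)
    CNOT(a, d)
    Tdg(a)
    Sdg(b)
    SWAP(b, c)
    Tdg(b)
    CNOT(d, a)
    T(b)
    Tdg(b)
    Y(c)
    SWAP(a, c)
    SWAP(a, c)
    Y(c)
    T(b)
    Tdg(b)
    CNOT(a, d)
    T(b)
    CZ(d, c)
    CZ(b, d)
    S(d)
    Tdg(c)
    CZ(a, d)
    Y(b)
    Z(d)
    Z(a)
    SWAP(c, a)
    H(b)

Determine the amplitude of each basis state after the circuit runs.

The resulting statevector has amplitude sqrt(2)*exp(I*pi/4)/2 on |0001>, -sqrt(2)*exp(I*pi/4)/2 on |0101>, and 0 on every other basis state. Key observation: the block from step 8 through step 15 cancels to the identity and can be dropped.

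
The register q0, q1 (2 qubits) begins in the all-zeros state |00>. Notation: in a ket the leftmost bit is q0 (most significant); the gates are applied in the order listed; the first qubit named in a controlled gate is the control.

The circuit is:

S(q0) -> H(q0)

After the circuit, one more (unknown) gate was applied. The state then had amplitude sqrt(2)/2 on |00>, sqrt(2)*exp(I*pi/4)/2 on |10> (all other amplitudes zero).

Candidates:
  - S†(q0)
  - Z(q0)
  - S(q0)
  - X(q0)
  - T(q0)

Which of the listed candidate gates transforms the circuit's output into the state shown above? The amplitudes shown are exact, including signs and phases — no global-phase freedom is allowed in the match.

The unique candidate consistent with the amplitudes is T(q0).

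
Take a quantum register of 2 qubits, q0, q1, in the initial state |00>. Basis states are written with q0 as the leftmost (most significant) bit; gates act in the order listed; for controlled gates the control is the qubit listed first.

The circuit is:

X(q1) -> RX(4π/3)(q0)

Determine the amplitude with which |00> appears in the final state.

The amplitude on |00> is 0.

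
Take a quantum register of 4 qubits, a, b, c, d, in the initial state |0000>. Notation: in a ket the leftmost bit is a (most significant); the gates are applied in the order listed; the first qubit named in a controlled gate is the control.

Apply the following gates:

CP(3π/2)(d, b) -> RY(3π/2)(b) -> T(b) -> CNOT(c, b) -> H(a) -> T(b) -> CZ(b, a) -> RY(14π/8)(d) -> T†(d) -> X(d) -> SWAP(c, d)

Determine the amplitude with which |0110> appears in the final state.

The final state's coefficient on |0110> equals -I*sqrt(sqrt(2) + 2)/4.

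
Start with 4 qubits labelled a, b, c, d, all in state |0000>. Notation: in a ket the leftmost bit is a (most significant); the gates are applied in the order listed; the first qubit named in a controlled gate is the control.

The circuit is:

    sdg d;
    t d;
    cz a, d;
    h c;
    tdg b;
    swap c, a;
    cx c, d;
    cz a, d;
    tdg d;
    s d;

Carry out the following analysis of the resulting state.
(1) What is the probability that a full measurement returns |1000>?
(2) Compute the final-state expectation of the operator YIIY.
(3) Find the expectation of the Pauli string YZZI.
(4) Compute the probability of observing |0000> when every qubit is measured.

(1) A full measurement returns |1000> with probability 1/2.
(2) In the final state, YIIY has expectation 0.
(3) In the final state, YZZI has expectation 0.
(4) The probability of measuring |0000> is 1/2.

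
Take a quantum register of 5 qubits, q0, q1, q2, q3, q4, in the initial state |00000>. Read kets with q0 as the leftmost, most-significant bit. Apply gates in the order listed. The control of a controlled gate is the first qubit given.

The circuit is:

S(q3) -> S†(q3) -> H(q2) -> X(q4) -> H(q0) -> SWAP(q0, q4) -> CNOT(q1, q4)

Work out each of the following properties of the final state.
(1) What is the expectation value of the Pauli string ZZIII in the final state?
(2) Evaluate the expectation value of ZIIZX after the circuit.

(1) The expectation value of ZZIII is -1.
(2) In the final state, ZIIZX has expectation -1.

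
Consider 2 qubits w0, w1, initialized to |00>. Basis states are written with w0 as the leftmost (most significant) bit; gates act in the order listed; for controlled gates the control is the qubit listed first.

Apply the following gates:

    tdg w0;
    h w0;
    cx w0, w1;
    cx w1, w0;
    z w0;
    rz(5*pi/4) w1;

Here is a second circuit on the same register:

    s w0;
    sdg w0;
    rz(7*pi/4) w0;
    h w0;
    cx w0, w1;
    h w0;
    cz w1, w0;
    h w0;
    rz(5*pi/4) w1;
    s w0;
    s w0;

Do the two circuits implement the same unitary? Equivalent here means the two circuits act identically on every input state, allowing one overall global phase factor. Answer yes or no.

Yes: on every input state the two circuits agree up to one overall phase factor.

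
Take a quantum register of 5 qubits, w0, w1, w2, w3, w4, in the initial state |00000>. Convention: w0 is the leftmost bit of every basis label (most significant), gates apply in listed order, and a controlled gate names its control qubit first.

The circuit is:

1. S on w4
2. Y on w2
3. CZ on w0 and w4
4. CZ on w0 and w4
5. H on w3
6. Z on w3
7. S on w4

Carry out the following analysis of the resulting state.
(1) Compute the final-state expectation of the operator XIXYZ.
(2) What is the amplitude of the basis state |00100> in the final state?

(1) In the final state, XIXYZ has expectation 0. Key observation: gates 3-4 undo each other exactly, leaving only the rest of the circuit to track.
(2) |00100> carries amplitude sqrt(2)*I/2 in the final state.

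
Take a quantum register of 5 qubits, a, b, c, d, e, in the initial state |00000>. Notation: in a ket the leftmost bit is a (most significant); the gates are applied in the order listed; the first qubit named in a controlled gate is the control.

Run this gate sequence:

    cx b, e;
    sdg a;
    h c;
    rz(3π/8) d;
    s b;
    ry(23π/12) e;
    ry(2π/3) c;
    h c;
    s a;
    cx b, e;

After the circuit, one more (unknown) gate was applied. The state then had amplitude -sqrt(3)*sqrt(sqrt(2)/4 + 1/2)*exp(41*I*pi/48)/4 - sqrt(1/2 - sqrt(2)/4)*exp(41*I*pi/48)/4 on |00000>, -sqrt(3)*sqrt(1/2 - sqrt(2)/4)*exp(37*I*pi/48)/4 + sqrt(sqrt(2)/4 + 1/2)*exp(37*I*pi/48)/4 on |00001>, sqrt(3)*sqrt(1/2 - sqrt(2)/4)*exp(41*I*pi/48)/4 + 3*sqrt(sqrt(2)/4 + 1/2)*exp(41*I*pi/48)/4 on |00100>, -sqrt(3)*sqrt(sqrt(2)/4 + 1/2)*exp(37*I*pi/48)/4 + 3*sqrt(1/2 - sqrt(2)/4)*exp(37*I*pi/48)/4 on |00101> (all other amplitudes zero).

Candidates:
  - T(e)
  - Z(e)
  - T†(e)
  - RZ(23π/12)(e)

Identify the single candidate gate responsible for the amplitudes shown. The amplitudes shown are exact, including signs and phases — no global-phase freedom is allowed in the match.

The unique candidate consistent with the amplitudes is RZ(23π/12)(e).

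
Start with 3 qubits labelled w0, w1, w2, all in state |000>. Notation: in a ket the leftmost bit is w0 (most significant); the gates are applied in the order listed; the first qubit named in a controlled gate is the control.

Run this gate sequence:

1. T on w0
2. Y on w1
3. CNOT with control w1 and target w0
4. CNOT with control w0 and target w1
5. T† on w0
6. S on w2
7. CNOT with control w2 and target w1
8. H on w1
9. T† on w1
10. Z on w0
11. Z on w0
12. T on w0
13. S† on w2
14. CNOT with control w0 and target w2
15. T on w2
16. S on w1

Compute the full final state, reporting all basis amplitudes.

The final amplitudes are sqrt(2)*exp(3*I*pi/4)/2 on |101>, -sqrt(2)/2 on |111>, and 0 on every other basis state.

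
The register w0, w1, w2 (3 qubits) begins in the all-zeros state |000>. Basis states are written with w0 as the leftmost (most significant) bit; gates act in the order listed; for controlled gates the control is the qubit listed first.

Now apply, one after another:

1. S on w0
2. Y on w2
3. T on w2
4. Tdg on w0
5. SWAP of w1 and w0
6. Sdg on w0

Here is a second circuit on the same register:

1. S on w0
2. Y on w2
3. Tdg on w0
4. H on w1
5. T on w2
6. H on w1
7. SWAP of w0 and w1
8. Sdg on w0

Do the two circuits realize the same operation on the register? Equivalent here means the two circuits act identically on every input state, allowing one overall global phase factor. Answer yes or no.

Yes — the two circuits implement the same unitary up to a global phase.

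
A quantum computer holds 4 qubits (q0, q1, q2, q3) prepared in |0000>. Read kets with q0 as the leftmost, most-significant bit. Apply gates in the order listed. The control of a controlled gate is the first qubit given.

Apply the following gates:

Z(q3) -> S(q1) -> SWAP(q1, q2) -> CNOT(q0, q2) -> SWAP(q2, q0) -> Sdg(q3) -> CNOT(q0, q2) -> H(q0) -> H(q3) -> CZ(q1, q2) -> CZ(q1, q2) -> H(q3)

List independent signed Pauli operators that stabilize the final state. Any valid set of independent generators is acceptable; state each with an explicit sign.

The final state is stabilized by the group generated by +XIII, +IZII, +IIZI, +IIIZ; other independent generating sets are equally valid.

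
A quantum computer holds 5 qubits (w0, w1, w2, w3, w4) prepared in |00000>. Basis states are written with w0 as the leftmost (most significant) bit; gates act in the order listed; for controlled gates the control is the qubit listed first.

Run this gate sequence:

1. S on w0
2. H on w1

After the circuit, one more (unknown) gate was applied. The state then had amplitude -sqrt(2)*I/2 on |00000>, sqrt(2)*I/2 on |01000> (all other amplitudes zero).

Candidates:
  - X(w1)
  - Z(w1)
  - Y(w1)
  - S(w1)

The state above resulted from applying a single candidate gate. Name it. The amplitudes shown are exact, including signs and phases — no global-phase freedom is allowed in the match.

It was Y(w1) that produced the state shown.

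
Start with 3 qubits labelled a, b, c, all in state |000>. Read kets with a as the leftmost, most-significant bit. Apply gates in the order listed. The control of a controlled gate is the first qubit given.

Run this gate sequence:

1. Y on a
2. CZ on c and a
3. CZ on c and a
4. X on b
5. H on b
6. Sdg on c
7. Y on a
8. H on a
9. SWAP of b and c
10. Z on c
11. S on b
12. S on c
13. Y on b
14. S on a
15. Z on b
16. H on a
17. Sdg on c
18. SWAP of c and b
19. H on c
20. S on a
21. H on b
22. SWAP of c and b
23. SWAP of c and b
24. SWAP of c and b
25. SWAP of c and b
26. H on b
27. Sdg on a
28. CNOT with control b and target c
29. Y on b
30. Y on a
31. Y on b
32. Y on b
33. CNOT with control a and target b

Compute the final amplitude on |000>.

The amplitude on |000> is -1/4 - I/4. Key observation: the block from step 20 through step 27 cancels to the identity and can be dropped.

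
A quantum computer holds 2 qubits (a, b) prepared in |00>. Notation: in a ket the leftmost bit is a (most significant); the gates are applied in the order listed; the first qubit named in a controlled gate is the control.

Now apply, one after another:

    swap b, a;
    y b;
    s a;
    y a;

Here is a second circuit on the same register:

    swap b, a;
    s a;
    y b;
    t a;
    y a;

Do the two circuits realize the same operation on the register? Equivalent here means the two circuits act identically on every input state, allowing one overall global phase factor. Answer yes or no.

No — the two circuits implement different unitaries, even allowing a global phase.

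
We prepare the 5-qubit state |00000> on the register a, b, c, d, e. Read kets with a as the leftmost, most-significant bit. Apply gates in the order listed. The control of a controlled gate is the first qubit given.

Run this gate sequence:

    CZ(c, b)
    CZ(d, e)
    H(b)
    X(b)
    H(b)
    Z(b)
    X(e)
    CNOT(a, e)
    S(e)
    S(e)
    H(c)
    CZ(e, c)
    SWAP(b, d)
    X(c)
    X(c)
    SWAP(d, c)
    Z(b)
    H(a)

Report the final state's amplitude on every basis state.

The final amplitudes are -1/2 on |00001>, 1/2 on |00011>, -1/2 on |10001>, 1/2 on |10011>, and 0 on every other basis state. Key observation: steps 3-6 multiply out to the identity, so the circuit reduces to the remaining gates.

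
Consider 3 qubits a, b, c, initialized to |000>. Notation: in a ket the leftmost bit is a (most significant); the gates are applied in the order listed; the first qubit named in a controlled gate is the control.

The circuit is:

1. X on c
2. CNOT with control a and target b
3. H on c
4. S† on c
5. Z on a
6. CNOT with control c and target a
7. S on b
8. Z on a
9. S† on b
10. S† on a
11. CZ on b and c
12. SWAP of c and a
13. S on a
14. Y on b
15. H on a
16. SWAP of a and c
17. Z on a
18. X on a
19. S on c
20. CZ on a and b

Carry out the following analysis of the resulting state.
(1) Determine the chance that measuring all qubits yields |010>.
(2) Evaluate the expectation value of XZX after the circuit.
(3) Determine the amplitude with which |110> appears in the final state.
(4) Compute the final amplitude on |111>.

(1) Outcome |010> occurs with probability 1/4.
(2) The observable XZX averages to 1.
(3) The amplitude on |110> is -I/2.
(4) The amplitude on |111> is 1/2.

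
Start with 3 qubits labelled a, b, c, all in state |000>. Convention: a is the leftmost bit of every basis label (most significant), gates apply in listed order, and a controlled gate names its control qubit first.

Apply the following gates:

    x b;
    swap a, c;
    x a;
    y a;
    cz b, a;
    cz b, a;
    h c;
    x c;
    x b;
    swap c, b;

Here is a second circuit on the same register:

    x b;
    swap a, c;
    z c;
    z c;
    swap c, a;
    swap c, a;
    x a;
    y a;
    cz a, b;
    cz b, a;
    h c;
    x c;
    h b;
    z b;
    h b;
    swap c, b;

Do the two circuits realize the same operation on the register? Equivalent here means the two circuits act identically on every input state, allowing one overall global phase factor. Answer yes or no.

Yes, they are equivalent — the unitaries differ by at most a global phase.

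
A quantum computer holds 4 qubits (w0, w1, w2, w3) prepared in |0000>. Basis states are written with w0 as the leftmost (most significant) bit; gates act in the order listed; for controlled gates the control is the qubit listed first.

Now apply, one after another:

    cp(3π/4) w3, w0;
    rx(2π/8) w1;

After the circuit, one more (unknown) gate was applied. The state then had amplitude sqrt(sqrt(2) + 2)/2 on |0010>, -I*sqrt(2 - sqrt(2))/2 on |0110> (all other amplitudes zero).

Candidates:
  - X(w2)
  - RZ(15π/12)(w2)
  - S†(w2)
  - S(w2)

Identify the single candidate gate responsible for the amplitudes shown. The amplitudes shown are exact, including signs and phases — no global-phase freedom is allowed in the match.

It was X(w2) that produced the state shown.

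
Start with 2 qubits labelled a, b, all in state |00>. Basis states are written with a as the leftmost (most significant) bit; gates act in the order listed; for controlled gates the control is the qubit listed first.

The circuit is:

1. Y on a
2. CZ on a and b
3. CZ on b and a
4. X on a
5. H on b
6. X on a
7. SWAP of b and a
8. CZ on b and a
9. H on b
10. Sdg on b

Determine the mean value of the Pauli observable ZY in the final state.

The observable ZY averages to 0.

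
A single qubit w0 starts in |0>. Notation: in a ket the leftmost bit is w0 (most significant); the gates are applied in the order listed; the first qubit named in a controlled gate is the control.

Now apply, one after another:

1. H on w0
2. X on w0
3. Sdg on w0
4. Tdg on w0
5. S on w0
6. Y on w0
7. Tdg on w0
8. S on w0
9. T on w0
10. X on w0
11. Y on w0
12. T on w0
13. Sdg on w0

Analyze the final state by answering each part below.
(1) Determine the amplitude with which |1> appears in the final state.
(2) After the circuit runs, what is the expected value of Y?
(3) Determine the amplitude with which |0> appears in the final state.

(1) The amplitude on |1> is -sqrt(2)*exp(I*pi/4)/2.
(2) The expectation value of Y is 1.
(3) |0> carries amplitude sqrt(2)*exp(3*I*pi/4)/2 in the final state.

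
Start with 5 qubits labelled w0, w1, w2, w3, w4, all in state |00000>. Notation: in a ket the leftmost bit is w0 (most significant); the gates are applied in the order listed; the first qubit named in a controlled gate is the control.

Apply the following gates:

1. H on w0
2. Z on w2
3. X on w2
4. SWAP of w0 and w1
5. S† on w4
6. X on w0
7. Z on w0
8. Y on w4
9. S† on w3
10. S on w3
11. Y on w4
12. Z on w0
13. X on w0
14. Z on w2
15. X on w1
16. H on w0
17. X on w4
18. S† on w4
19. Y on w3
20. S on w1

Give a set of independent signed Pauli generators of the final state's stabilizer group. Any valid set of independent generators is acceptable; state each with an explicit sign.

The final state is stabilized by the group generated by +XIIII, +IYIII, -IIZII, -IIIZI, -IIIIZ; other independent generating sets are equally valid.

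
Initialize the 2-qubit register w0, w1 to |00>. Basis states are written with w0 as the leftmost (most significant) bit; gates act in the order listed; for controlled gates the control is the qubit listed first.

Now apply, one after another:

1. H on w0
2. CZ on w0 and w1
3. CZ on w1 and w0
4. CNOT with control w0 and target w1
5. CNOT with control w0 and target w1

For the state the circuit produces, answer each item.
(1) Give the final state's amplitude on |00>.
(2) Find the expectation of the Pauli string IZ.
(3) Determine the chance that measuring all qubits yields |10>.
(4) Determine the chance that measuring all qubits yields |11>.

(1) The final state's coefficient on |00> equals sqrt(2)/2. Key observation: gates 4-5 undo each other exactly, leaving only the rest of the circuit to track.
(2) The observable IZ averages to 1.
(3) The probability of measuring |10> is 1/2.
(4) A full measurement returns |11> with probability 0.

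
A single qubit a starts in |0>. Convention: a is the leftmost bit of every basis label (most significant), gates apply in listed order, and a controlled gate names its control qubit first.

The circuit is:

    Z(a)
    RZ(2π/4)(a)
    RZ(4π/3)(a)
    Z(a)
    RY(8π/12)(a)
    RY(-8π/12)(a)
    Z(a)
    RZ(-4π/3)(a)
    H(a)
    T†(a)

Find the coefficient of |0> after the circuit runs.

The final state's coefficient on |0> equals -sqrt(2)*exp(3*I*pi/4)/2. Key observation: gates 3-8 undo each other exactly, leaving only the rest of the circuit to track.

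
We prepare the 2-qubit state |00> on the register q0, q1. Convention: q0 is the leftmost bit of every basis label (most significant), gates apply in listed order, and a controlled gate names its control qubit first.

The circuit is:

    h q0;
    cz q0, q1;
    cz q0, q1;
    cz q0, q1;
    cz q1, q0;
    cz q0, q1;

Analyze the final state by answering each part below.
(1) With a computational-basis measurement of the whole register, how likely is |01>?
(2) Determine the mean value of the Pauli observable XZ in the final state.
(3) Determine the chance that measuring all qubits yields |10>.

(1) Outcome |01> occurs with probability 0.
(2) The observable XZ averages to 1.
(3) A full measurement returns |10> with probability 1/2.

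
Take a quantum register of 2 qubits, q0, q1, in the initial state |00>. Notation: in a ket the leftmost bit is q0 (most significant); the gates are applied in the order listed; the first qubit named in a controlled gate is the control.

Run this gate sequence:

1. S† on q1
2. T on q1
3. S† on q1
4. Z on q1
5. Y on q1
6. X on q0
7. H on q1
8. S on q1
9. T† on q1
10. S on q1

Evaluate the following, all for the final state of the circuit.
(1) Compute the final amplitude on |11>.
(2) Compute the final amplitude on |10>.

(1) The final state's coefficient on |11> equals sqrt(2)*exp(I*pi/4)/2.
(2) |10> carries amplitude sqrt(2)*I/2 in the final state.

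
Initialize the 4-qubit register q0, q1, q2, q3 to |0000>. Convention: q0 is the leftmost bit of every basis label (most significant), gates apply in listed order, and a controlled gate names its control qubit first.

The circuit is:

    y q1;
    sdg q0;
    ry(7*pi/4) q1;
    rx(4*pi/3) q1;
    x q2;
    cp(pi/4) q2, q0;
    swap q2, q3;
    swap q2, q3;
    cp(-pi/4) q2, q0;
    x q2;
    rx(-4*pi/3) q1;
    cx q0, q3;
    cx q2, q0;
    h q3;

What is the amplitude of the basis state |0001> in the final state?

The final state's coefficient on |0001> equals -I*sqrt(4 - 2*sqrt(2))/4. Key observation: steps 4-11 multiply out to the identity, so the circuit reduces to the remaining gates.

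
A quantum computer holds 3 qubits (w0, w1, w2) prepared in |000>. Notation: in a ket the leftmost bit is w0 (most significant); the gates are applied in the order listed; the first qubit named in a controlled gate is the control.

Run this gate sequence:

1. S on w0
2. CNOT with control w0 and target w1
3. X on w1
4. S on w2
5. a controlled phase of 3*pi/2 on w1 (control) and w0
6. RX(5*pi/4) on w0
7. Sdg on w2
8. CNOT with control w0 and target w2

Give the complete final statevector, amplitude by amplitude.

After the circuit, the state carries amplitude -sqrt(2 - sqrt(2))/2 on |010>, -I*sqrt(sqrt(2) + 2)/2 on |111>, and 0 on every other basis state.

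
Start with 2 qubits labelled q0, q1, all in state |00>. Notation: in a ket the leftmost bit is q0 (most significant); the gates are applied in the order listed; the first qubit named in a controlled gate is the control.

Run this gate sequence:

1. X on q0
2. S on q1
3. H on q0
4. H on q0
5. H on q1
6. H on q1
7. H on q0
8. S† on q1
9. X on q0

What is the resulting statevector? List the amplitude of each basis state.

The final amplitudes are -sqrt(2)/2 on |00>, 0 on |01>, sqrt(2)/2 on |10>, 0 on |11>.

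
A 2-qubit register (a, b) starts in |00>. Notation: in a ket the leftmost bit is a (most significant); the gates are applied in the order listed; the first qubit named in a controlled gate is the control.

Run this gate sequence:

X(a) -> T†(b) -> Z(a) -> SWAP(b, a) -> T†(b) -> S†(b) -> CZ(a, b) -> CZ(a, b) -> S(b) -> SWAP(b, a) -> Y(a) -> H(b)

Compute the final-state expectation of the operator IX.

The observable IX averages to 1. Key observation: steps 6-9 multiply out to the identity, so the circuit reduces to the remaining gates.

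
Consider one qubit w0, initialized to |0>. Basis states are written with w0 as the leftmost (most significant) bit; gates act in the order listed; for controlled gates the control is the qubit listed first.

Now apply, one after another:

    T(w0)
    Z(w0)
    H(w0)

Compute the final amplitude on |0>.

|0> carries amplitude sqrt(2)/2 in the final state.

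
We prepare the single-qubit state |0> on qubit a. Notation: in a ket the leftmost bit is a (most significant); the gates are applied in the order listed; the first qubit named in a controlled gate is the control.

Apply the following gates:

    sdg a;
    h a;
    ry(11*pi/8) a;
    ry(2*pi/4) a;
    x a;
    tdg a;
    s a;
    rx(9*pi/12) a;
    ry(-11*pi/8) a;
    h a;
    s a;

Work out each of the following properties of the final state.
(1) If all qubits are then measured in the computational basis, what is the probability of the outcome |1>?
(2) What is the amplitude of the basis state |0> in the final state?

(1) Outcome |1> occurs with probability -sqrt(2)*sin(5*pi/16)**3*cos(5*pi/16)/2 + cos(5*pi/16)**4/2 + sqrt(2)*sin(5*pi/16)*cos(5*pi/16)**3/2 + sin(5*pi/16)**2*cos(5*pi/16)**2 + sin(5*pi/16)**4/2 - I*exp(I*pi/4)*sin(5*pi/16)**3*cos(5*pi/16)/2 - 2*sqrt(1/2 - sqrt(2)/4)*sqrt(sqrt(2)/4 + 1/2)*exp(I*pi/4)*sin(5*pi/16)**2*cos(5*pi/16)**2 - I*exp(-I*pi/4)*sin(5*pi/16)*cos(5*pi/16)**3/2 + I*exp(I*pi/4)*sin(5*pi/16)*cos(5*pi/16)**3/2 - 2*sqrt(1/2 - sqrt(2)/4)*sqrt(sqrt(2)/4 + 1/2)*exp(-I*pi/4)*sin(5*pi/16)**2*cos(5*pi/16)**2 + I*exp(-I*pi/4)*sin(5*pi/16)**3*cos(5*pi/16)/2.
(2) |0> carries amplitude sqrt(2)*sqrt(1/2 - sqrt(2)/4)*cos(5*pi/16)**2/2 + sqrt(2)*sqrt(1/2 - sqrt(2)/4)*sin(5*pi/16)*cos(5*pi/16)/2 + sqrt(2)*sqrt(sqrt(2)/4 + 1/2)*exp(-I*pi/4)*sin(5*pi/16)**2/2 + sqrt(2)*sqrt(sqrt(2)/4 + 1/2)*exp(-I*pi/4)*sin(5*pi/16)*cos(5*pi/16)/2 - sqrt(2)*I*sqrt(sqrt(2)/4 + 1/2)*cos(5*pi/16)**2/2 - sqrt(2)*I*sqrt(1/2 - sqrt(2)/4)*exp(-I*pi/4)*sin(5*pi/16)**2/2 + sqrt(2)*I*sqrt(1/2 - sqrt(2)/4)*exp(-I*pi/4)*sin(5*pi/16)*cos(5*pi/16)/2 + sqrt(2)*I*sqrt(sqrt(2)/4 + 1/2)*sin(5*pi/16)*cos(5*pi/16)/2 in the final state.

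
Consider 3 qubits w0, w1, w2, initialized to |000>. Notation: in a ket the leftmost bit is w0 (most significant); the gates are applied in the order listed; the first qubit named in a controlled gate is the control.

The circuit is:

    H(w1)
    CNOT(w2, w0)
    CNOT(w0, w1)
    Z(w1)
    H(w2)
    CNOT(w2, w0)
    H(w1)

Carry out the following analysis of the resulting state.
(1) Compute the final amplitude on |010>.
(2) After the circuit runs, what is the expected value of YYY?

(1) |010> carries amplitude sqrt(2)/2 in the final state.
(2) The expectation value of YYY is 0.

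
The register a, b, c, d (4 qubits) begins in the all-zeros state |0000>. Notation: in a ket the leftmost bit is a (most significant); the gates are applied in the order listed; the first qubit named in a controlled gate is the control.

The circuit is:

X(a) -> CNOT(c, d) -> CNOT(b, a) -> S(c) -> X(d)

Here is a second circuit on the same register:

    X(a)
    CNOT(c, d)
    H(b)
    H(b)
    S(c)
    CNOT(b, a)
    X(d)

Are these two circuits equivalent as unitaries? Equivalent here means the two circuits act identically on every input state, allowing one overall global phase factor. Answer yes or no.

Yes — the two circuits implement the same unitary up to a global phase.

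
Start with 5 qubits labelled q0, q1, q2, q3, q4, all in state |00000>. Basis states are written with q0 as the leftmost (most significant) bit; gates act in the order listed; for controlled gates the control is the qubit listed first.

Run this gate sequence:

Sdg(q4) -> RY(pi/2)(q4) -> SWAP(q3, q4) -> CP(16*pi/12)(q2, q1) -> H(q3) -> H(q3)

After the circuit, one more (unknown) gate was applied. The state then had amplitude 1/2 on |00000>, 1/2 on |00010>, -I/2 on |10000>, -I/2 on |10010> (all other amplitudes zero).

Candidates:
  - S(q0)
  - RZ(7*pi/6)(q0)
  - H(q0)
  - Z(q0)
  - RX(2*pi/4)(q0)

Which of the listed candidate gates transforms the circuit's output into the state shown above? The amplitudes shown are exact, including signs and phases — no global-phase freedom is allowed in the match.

It was RX(2*pi/4)(q0) that produced the state shown. Key observation: gates 5-6 undo each other exactly, leaving only the rest of the circuit to track.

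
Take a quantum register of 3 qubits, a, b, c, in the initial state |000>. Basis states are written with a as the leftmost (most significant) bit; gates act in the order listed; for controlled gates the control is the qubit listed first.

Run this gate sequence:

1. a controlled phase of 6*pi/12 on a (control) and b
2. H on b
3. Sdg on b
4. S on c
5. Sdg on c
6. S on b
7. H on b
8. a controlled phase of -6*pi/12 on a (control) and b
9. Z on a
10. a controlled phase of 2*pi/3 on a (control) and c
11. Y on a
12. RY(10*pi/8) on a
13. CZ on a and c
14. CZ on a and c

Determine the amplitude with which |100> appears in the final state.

The final state's coefficient on |100> equals -I*sqrt(2 - sqrt(2))/2. Key observation: the block from step 1 through step 8 cancels to the identity and can be dropped.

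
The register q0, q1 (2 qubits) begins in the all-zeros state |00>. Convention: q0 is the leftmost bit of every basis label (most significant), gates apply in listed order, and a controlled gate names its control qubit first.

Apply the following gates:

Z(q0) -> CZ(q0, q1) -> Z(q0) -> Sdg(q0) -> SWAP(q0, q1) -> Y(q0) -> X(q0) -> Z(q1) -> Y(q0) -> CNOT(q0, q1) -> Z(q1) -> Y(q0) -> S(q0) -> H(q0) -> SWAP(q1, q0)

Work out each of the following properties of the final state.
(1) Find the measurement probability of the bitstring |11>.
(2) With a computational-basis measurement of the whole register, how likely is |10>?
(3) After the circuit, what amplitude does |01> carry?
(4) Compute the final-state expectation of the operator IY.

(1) The probability of measuring |11> is 1/2.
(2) Outcome |10> occurs with probability 1/2.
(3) The final state's coefficient on |01> equals 0.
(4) The observable IY averages to 0.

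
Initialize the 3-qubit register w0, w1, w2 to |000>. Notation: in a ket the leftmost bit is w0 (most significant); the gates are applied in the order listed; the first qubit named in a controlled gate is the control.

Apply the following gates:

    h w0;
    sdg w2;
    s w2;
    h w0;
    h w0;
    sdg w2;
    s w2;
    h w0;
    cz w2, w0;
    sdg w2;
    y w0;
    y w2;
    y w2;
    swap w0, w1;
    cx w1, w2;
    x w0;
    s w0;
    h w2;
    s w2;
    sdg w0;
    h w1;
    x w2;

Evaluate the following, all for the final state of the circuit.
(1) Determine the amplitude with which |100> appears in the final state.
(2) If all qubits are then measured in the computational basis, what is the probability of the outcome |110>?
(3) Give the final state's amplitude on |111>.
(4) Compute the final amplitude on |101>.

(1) The final state's coefficient on |100> equals 1/2. Key observation: the block from step 1 through step 8 cancels to the identity and can be dropped.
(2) The probability of measuring |110> is 1/4.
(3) |111> carries amplitude -I/2 in the final state.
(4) The amplitude on |101> is I/2.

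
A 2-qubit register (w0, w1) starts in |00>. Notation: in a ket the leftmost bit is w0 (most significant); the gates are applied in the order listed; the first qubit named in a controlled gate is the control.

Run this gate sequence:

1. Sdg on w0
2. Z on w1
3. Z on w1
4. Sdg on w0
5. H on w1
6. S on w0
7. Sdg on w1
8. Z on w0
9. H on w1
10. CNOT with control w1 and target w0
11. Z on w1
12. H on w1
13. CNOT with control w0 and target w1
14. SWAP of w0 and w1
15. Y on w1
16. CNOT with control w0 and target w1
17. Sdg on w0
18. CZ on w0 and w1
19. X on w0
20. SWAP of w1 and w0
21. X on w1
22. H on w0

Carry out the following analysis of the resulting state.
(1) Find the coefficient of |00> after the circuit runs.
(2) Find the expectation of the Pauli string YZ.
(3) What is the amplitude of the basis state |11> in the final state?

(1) |00> carries amplitude 1/2 in the final state.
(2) In the final state, YZ has expectation -1.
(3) The amplitude on |11> is 1/2.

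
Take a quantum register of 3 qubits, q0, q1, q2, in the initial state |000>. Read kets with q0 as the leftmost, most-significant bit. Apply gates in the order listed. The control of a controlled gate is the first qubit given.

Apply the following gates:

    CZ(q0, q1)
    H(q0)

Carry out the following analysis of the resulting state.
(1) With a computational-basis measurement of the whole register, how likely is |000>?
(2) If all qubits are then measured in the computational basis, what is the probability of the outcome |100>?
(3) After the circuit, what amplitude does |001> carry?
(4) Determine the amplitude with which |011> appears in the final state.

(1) A full measurement returns |000> with probability 1/2.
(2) Outcome |100> occurs with probability 1/2.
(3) |001> carries amplitude 0 in the final state.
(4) The amplitude on |011> is 0.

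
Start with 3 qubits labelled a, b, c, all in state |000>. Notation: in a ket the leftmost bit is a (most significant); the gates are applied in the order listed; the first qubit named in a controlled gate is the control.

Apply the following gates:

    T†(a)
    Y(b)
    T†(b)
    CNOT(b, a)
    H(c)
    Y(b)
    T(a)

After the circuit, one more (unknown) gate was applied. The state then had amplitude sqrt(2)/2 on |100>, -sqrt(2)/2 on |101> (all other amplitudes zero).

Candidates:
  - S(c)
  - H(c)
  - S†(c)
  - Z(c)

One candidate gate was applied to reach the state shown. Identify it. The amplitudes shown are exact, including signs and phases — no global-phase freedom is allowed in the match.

The unique candidate consistent with the amplitudes is Z(c).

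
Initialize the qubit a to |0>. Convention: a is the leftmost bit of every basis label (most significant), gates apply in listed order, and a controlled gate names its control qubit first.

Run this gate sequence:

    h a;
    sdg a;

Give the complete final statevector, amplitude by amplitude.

After the circuit, the state carries amplitude sqrt(2)/2 on |0>, -sqrt(2)*I/2 on |1>.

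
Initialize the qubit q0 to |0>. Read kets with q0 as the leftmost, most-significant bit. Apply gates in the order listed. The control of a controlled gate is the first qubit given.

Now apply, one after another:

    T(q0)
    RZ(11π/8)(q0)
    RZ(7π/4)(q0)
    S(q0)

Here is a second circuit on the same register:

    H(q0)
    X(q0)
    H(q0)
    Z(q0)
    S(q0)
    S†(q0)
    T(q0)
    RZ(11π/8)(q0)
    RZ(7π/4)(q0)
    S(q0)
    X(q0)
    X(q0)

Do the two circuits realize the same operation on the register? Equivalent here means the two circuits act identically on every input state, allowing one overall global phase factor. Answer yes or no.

Yes — the two circuits implement the same unitary up to a global phase.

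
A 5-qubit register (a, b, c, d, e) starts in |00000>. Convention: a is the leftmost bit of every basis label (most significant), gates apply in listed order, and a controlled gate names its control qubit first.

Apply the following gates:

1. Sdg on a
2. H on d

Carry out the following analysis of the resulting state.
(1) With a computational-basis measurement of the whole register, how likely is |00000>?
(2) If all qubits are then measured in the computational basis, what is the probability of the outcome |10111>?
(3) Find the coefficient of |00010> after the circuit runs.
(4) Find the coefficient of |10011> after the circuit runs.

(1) The probability of measuring |00000> is 1/2.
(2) A full measurement returns |10111> with probability 0.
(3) The amplitude on |00010> is sqrt(2)/2.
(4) The amplitude on |10011> is 0.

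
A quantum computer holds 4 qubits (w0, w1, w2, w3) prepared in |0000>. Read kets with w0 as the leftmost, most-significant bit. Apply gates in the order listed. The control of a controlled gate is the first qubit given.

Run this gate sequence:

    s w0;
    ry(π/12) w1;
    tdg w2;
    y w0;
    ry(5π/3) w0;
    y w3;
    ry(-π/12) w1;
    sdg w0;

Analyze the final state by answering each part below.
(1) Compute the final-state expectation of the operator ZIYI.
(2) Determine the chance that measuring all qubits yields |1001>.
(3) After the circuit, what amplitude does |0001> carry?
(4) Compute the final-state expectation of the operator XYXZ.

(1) The observable ZIYI averages to 0.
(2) The probability of measuring |1001> is 3/4.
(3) The final state's coefficient on |0001> equals 1/2.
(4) The expectation value of XYXZ is 0.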